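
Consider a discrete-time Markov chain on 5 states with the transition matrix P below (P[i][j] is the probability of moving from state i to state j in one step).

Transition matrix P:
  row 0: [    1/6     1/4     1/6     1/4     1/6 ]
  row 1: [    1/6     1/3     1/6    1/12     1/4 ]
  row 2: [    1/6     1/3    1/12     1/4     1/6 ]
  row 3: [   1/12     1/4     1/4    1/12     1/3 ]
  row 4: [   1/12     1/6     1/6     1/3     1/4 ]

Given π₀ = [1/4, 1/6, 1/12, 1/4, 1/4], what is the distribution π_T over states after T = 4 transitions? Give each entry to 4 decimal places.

t=0: π = [0.2500, 0.1667, 0.0833, 0.2500, 0.2500]
t=1: π = [0.1250, 0.2500, 0.1806, 0.2014, 0.2431]
t=2: π = [0.1296, 0.2656, 0.1684, 0.1950, 0.2413]
t=3: π = [0.1303, 0.2661, 0.1689, 0.1933, 0.2414]
t=4: π = [0.1304, 0.2661, 0.1687, 0.1936, 0.2412]

π = [0.1304, 0.2661, 0.1687, 0.1936, 0.2412]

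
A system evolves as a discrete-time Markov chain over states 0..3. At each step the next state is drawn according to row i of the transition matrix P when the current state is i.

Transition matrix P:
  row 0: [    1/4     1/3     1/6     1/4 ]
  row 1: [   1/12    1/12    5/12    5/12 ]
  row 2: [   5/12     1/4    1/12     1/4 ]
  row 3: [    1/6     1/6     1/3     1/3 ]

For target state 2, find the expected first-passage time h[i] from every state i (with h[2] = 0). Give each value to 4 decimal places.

First-step conditioning: h[2] = 0; for i ≠ 2, h[i] = 1 + Σ_k P[i][k]·h[k].
  h[0] = 1 + 1/4·h[0] + 1/3·h[1] + 1/4·h[3]
  h[1] = 1 + 1/12·h[0] + 1/12·h[1] + 5/12·h[3]
  h[3] = 1 + 1/6·h[0] + 1/6·h[1] + 1/3·h[3]
Solving the 3×3 linear system over states ≠ 2 gives exactly h = [338/93, 88/31, 0, 290/93] (h[2] = 0 is the target).

h = [3.6344, 2.8387, 0.0000, 3.1183]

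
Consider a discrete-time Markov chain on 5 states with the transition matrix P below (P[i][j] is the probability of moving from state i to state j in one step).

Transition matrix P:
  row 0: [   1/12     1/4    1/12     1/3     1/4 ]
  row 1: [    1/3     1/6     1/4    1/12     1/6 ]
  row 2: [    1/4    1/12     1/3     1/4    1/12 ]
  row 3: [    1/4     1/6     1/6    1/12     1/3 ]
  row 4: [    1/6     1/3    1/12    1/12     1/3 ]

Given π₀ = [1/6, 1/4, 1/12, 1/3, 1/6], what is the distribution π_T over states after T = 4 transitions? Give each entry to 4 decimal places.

t=0: π = [0.1667, 0.2500, 0.0833, 0.3333, 0.1667]
t=1: π = [0.2292, 0.2014, 0.1736, 0.1389, 0.2569]
t=2: π = [0.2072, 0.2141, 0.1719, 0.1696, 0.2373]
t=3: π = [0.2135, 0.2092, 0.1761, 0.1638, 0.2374]
t=4: π = [0.2121, 0.2094, 0.1759, 0.1661, 0.2366]

π = [0.2121, 0.2094, 0.1759, 0.1661, 0.2366]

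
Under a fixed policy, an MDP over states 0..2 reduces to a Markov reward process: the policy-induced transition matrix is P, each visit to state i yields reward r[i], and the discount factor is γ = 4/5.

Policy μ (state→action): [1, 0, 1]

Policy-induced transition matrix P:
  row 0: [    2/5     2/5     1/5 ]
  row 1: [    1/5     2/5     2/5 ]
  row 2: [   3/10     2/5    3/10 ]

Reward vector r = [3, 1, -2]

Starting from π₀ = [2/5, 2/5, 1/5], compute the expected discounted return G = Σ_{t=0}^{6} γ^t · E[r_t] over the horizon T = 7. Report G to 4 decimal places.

G = 3.1503

t=0: π = [0.4000, 0.4000, 0.2000], E[r] = 1.2000, γ^t·E[r] = 1.200000, running G = 1.200000
t=1: π = [0.3000, 0.4000, 0.3000], E[r] = 0.7000, γ^t·E[r] = 0.560000, running G = 1.760000
t=2: π = [0.2900, 0.4000, 0.3100], E[r] = 0.6500, γ^t·E[r] = 0.416000, running G = 2.176000
t=3: π = [0.2890, 0.4000, 0.3110], E[r] = 0.6450, γ^t·E[r] = 0.330240, running G = 2.506240
t=4: π = [0.2889, 0.4000, 0.3111], E[r] = 0.6445, γ^t·E[r] = 0.263987, running G = 2.770227
t=5: π = [0.2889, 0.4000, 0.3111], E[r] = 0.6445, γ^t·E[r] = 0.211173, running G = 2.981401
t=6: π = [0.2889, 0.4000, 0.3111], E[r] = 0.6444, γ^t·E[r] = 0.168937, running G = 3.150338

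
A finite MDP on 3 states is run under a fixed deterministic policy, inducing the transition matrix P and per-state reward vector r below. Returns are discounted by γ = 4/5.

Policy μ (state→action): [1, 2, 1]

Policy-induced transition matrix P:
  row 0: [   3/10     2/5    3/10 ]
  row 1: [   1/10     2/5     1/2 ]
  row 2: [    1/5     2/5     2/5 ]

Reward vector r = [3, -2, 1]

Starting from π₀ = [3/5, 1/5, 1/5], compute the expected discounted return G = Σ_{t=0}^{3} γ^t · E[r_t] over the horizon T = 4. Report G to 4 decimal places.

t=0: π = [0.6000, 0.2000, 0.2000], E[r] = 1.6000, γ^t·E[r] = 1.600000, running G = 1.600000
t=1: π = [0.2400, 0.4000, 0.3600], E[r] = 0.2800, γ^t·E[r] = 0.224000, running G = 1.824000
t=2: π = [0.1840, 0.4000, 0.4160], E[r] = 0.1680, γ^t·E[r] = 0.107520, running G = 1.931520
t=3: π = [0.1784, 0.4000, 0.4216], E[r] = 0.1568, γ^t·E[r] = 0.080282, running G = 2.011802

G = 2.0118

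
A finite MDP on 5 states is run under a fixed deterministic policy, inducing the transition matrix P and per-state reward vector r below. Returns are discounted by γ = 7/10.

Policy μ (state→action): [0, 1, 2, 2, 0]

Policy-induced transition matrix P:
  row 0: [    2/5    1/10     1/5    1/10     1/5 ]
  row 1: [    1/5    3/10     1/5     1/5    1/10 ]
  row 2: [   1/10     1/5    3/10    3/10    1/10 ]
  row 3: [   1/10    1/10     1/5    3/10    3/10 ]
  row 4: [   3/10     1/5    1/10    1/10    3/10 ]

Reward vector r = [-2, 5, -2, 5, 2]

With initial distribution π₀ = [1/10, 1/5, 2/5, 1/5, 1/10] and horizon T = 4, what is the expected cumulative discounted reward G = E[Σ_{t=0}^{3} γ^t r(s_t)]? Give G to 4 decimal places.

t=0: π = [0.1000, 0.2000, 0.4000, 0.2000, 0.1000], E[r] = 1.2000, γ^t·E[r] = 1.200000, running G = 1.200000
t=1: π = [0.1700, 0.1900, 0.2300, 0.2400, 0.1700], E[r] = 1.6900, γ^t·E[r] = 1.183000, running G = 2.383000
t=2: π = [0.2040, 0.1780, 0.2060, 0.2130, 0.1990], E[r] = 1.5330, γ^t·E[r] = 0.751170, running G = 3.134170
t=3: π = [0.2188, 0.1761, 0.2007, 0.2016, 0.2028], E[r] = 1.4551, γ^t·E[r] = 0.499099, running G = 3.633269

G = 3.6333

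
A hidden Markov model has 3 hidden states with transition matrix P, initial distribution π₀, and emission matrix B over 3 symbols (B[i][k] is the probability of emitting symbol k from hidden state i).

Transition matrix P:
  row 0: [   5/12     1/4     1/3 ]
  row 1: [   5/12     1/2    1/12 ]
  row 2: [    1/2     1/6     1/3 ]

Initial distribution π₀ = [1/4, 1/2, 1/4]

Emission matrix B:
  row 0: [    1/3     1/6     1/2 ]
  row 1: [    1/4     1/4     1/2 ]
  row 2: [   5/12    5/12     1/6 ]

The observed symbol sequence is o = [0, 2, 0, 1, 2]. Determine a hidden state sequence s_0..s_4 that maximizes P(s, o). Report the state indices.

t=0: δ = [8.333e-02, 1.250e-01, 1.042e-01]  (obs o_0=0)
t=1: δ = [2.604e-02, 3.125e-02, 5.787e-03]  ψ = [1, 1, 2]  (obs o_1=2)
t=2: δ = [4.340e-03, 3.906e-03, 3.617e-03]  ψ = [1, 1, 0]  (obs o_2=0)
t=3: δ = [3.014e-04, 4.883e-04, 6.028e-04]  ψ = [0, 1, 0]  (obs o_3=1)
t=4: δ = [1.507e-04, 1.221e-04, 3.349e-05]  ψ = [2, 1, 2]  (obs o_4=2)
backtrack: best end state = 0; path = [1, 1, 0, 2, 0]

path = [1, 1, 0, 2, 0]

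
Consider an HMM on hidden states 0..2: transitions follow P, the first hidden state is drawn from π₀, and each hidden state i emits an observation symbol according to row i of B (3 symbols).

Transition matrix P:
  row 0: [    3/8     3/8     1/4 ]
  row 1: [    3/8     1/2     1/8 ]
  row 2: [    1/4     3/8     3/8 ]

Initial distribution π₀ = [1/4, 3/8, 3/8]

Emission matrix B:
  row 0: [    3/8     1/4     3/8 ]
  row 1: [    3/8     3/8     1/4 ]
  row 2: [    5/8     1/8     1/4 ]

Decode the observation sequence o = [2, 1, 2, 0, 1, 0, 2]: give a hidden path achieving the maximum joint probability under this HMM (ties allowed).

path = [1, 1, 1, 1, 1, 1, 0]

t=0: δ = [9.375e-02, 9.375e-02, 9.375e-02]  (obs o_0=2)
t=1: δ = [8.789e-03, 1.758e-02, 4.395e-03]  ψ = [0, 1, 2]  (obs o_1=1)
t=2: δ = [2.472e-03, 2.197e-03, 5.493e-04]  ψ = [1, 1, 0]  (obs o_2=2)
t=3: δ = [3.476e-04, 4.120e-04, 3.862e-04]  ψ = [0, 1, 0]  (obs o_3=0)
t=4: δ = [3.862e-05, 7.725e-05, 1.810e-05]  ψ = [1, 1, 2]  (obs o_4=1)
t=5: δ = [1.086e-05, 1.448e-05, 6.035e-06]  ψ = [1, 1, 0]  (obs o_5=0)
t=6: δ = [2.037e-06, 1.810e-06, 6.789e-07]  ψ = [1, 1, 0]  (obs o_6=2)
backtrack: best end state = 0; path = [1, 1, 1, 1, 1, 1, 0]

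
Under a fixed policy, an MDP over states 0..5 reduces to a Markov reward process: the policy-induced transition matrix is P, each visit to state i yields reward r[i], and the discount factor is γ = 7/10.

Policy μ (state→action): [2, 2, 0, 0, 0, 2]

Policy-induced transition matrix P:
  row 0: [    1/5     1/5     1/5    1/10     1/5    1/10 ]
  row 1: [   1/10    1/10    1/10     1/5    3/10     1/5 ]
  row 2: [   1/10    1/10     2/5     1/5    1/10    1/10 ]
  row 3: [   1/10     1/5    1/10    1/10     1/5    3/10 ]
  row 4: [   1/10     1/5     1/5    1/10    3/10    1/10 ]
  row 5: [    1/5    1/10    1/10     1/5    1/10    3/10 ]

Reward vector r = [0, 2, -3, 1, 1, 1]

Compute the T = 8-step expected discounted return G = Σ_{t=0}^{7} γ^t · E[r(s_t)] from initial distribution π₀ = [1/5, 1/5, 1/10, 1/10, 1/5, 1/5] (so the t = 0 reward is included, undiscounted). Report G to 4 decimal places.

G = 1.2114

t=0: π = [0.2000, 0.2000, 0.1000, 0.1000, 0.2000, 0.2000], E[r] = 0.6000, γ^t·E[r] = 0.600000, running G = 0.600000
t=1: π = [0.1400, 0.1500, 0.1700, 0.1500, 0.2100, 0.1800], E[r] = 0.3300, γ^t·E[r] = 0.231000, running G = 0.831000
t=2: π = [0.1320, 0.1500, 0.1860, 0.1500, 0.2010, 0.1810], E[r] = 0.2740, γ^t·E[r] = 0.134260, running G = 0.965260
t=3: π = [0.1313, 0.1483, 0.1891, 0.1517, 0.1984, 0.1812], E[r] = 0.2606, γ^t·E[r] = 0.089386, running G = 1.054646
t=4: π = [0.1313, 0.1481, 0.1897, 0.1519, 0.1976, 0.1814], E[r] = 0.2581, γ^t·E[r] = 0.061967, running G = 1.116613
t=5: π = [0.1313, 0.1481, 0.1898, 0.1519, 0.1975, 0.1815], E[r] = 0.2576, γ^t·E[r] = 0.043297, running G = 1.159910
t=6: π = [0.1313, 0.1481, 0.1898, 0.1519, 0.1974, 0.1815], E[r] = 0.2575, γ^t·E[r] = 0.030299, running G = 1.190210
t=7: π = [0.1313, 0.1481, 0.1898, 0.1519, 0.1974, 0.1815], E[r] = 0.2575, γ^t·E[r] = 0.021209, running G = 1.211418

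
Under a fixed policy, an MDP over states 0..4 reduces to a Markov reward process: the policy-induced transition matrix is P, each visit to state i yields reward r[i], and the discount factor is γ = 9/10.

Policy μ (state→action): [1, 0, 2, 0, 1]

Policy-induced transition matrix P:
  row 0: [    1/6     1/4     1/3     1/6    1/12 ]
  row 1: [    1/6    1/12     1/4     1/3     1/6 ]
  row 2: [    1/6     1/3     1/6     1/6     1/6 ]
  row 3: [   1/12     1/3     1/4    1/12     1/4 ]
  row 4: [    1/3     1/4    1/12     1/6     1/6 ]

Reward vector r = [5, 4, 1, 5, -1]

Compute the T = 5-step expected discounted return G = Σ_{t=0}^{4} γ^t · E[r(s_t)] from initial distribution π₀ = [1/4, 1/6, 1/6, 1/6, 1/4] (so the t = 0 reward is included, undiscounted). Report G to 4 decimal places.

G = 11.6174

t=0: π = [0.2500, 0.1667, 0.1667, 0.1667, 0.2500], E[r] = 2.6667, γ^t·E[r] = 2.666667, running G = 2.666667
t=1: π = [0.1944, 0.2500, 0.2153, 0.1806, 0.1597], E[r] = 2.9306, γ^t·E[r] = 2.637500, running G = 5.304167
t=2: π = [0.1782, 0.2413, 0.2216, 0.1933, 0.1655], E[r] = 2.8791, γ^t·E[r] = 2.332031, running G = 7.636198
t=3: π = [0.1781, 0.2444, 0.2188, 0.1908, 0.1679], E[r] = 2.8729, γ^t·E[r] = 2.094363, running G = 9.730561
t=4: π = [0.1788, 0.2434, 0.2186, 0.1915, 0.1677], E[r] = 2.8758, γ^t·E[r] = 1.886796, running G = 11.617358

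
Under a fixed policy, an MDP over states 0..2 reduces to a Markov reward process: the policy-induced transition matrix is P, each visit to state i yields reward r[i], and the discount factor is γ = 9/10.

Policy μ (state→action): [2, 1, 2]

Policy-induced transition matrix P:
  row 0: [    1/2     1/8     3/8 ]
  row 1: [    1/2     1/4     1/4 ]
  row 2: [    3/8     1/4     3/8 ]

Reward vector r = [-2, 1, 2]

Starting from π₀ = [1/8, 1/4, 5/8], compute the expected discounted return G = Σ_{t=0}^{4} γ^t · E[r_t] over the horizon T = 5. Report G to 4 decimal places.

t=0: π = [0.1250, 0.2500, 0.6250], E[r] = 1.2500, γ^t·E[r] = 1.250000, running G = 1.250000
t=1: π = [0.4219, 0.2344, 0.3438], E[r] = 0.0781, γ^t·E[r] = 0.070313, running G = 1.320313
t=2: π = [0.4570, 0.1973, 0.3457], E[r] = -0.0254, γ^t·E[r] = -0.020566, running G = 1.299746
t=3: π = [0.4568, 0.1929, 0.3503], E[r] = -0.0200, γ^t·E[r] = -0.014594, running G = 1.285152
t=4: π = [0.4562, 0.1929, 0.3509], E[r] = -0.0177, γ^t·E[r] = -0.011633, running G = 1.273519

G = 1.2735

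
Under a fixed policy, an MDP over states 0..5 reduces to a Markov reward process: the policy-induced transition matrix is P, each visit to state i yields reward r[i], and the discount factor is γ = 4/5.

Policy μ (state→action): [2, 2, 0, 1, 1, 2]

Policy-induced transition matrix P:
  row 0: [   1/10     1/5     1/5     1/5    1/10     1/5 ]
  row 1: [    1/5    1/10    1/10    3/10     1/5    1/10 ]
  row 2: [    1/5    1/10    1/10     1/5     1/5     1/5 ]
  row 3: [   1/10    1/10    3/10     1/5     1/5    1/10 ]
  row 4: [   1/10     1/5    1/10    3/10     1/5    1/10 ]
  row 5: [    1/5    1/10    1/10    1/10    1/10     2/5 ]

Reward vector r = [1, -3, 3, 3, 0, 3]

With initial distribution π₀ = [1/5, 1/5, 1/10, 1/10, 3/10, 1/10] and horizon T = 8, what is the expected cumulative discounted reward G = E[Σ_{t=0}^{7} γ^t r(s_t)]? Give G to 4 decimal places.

t=0: π = [0.2000, 0.2000, 0.1000, 0.1000, 0.3000, 0.1000], E[r] = 0.5000, γ^t·E[r] = 0.500000, running G = 0.500000
t=1: π = [0.1400, 0.1500, 0.1400, 0.2400, 0.1700, 0.1600], E[r] = 1.3100, γ^t·E[r] = 1.048000, running G = 1.548000
t=2: π = [0.1450, 0.1310, 0.1620, 0.2160, 0.1700, 0.1760], E[r] = 1.4140, γ^t·E[r] = 0.904960, running G = 2.452960
t=3: π = [0.1469, 0.1315, 0.1577, 0.2125, 0.1679, 0.1835], E[r] = 1.4135, γ^t·E[r] = 0.723712, running G = 3.176672
t=4: π = [0.1473, 0.1315, 0.1572, 0.2116, 0.1670, 0.1855], E[r] = 1.4157, γ^t·E[r] = 0.579871, running G = 3.756543
t=5: π = [0.1474, 0.1314, 0.1570, 0.2113, 0.1667, 0.1861], E[r] = 1.4165, γ^t·E[r] = 0.464146, running G = 4.220688
t=6: π = [0.1475, 0.1314, 0.1570, 0.2112, 0.1666, 0.1863], E[r] = 1.4167, γ^t·E[r] = 0.371368, running G = 4.592057
t=7: π = [0.1475, 0.1314, 0.1570, 0.2112, 0.1666, 0.1863], E[r] = 1.4167, γ^t·E[r] = 0.297107, running G = 4.889164

G = 4.8892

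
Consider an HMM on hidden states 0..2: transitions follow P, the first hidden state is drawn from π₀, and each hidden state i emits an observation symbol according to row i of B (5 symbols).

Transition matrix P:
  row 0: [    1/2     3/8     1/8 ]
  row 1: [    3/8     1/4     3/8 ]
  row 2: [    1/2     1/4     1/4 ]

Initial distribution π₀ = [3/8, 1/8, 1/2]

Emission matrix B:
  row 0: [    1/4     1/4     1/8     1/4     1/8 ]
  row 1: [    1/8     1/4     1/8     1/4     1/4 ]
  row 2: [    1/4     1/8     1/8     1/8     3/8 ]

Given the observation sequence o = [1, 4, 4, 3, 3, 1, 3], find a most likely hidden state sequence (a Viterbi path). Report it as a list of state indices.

path = [0, 1, 2, 0, 0, 0, 0]

t=0: δ = [9.375e-02, 3.125e-02, 6.250e-02]  (obs o_0=1)
t=1: δ = [5.859e-03, 8.789e-03, 5.859e-03]  ψ = [0, 0, 2]  (obs o_1=4)
t=2: δ = [4.120e-04, 5.493e-04, 1.236e-03]  ψ = [1, 0, 1]  (obs o_2=4)
t=3: δ = [1.545e-04, 7.725e-05, 3.862e-05]  ψ = [2, 2, 2]  (obs o_3=3)
t=4: δ = [1.931e-05, 1.448e-05, 3.621e-06]  ψ = [0, 0, 1]  (obs o_4=3)
t=5: δ = [2.414e-06, 1.810e-06, 6.789e-07]  ψ = [0, 0, 1]  (obs o_5=1)
t=6: δ = [3.017e-07, 2.263e-07, 8.487e-08]  ψ = [0, 0, 1]  (obs o_6=3)
backtrack: best end state = 0; path = [0, 1, 2, 0, 0, 0, 0]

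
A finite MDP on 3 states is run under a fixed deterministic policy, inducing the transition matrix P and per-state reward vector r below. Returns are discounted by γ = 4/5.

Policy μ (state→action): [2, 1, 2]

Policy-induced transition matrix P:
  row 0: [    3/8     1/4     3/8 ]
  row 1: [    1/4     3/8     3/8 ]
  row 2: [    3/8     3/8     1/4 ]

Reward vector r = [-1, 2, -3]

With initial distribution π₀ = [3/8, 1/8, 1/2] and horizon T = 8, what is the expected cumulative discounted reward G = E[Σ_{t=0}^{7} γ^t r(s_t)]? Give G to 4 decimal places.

G = -3.7211

t=0: π = [0.3750, 0.1250, 0.5000], E[r] = -1.6250, γ^t·E[r] = -1.625000, running G = -1.625000
t=1: π = [0.3594, 0.3281, 0.3125], E[r] = -0.6406, γ^t·E[r] = -0.512500, running G = -2.137500
t=2: π = [0.3340, 0.3301, 0.3359], E[r] = -0.6816, γ^t·E[r] = -0.436250, running G = -2.573750
t=3: π = [0.3337, 0.3333, 0.3330], E[r] = -0.6663, γ^t·E[r] = -0.341125, running G = -2.914875
t=4: π = [0.3333, 0.3333, 0.3334], E[r] = -0.6669, γ^t·E[r] = -0.273163, running G = -3.188038
t=5: π = [0.3333, 0.3333, 0.3333], E[r] = -0.6667, γ^t·E[r] = -0.218451, running G = -3.406489
t=6: π = [0.3333, 0.3333, 0.3333], E[r] = -0.6667, γ^t·E[r] = -0.174764, running G = -3.581252
t=7: π = [0.3333, 0.3333, 0.3333], E[r] = -0.6667, γ^t·E[r] = -0.139810, running G = -3.721062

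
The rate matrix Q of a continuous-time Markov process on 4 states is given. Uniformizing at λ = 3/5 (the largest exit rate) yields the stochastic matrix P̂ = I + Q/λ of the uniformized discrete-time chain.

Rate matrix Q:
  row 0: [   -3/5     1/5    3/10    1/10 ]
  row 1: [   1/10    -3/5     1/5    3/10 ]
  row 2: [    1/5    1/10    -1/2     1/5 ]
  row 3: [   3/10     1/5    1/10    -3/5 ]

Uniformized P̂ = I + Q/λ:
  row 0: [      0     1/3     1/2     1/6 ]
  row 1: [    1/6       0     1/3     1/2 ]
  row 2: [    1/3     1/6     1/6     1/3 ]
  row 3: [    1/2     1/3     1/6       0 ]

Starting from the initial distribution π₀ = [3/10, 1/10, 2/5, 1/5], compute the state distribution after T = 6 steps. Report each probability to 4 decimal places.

t=0: π = [0.3000, 0.1000, 0.4000, 0.2000]
t=1: π = [0.2500, 0.2333, 0.2833, 0.2333]
t=2: π = [0.2500, 0.2083, 0.2889, 0.2528]
t=3: π = [0.2574, 0.2157, 0.2847, 0.2421]
t=4: π = [0.2519, 0.2140, 0.2884, 0.2457]
t=5: π = [0.2546, 0.2139, 0.2863, 0.2451]
t=6: π = [0.2536, 0.2143, 0.2872, 0.2448]

π = [0.2536, 0.2143, 0.2872, 0.2448]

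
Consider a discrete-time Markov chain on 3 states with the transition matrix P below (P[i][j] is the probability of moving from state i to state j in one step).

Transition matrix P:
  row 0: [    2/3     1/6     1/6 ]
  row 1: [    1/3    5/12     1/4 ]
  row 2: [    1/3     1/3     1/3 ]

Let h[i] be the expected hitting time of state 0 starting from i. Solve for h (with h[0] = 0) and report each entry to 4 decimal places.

h = [0.0000, 3.0000, 3.0000]

First-step conditioning: h[0] = 0; for i ≠ 0, h[i] = 1 + Σ_k P[i][k]·h[k].
  h[1] = 1 + 5/12·h[1] + 1/4·h[2]
  h[2] = 1 + 1/3·h[1] + 1/3·h[2]
Solving the 2×2 linear system over states ≠ 0 gives exactly h = [0, 3, 3] (h[0] = 0 is the target).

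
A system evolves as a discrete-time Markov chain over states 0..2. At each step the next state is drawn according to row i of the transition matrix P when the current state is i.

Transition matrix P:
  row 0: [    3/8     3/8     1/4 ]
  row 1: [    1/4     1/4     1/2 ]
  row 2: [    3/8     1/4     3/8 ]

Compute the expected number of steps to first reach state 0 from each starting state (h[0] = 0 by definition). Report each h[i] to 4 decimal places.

First-step conditioning: h[0] = 0; for i ≠ 0, h[i] = 1 + Σ_k P[i][k]·h[k].
  h[1] = 1 + 1/4·h[1] + 1/2·h[2]
  h[2] = 1 + 1/4·h[1] + 3/8·h[2]
Solving the 2×2 linear system over states ≠ 0 gives exactly h = [0, 36/11, 32/11] (h[0] = 0 is the target).

h = [0.0000, 3.2727, 2.9091]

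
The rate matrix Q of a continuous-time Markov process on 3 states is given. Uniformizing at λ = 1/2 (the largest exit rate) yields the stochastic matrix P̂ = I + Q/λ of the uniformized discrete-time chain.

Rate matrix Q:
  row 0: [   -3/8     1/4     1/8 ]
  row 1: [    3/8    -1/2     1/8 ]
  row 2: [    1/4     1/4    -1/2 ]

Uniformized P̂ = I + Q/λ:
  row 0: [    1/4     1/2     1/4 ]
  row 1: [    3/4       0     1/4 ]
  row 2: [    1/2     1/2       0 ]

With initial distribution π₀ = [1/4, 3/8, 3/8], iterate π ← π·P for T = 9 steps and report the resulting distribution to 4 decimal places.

t=0: π = [0.2500, 0.3750, 0.3750]
t=1: π = [0.5313, 0.3125, 0.1563]
t=2: π = [0.4453, 0.3438, 0.2109]
t=3: π = [0.4746, 0.3281, 0.1973]
t=4: π = [0.4634, 0.3359, 0.2007]
t=5: π = [0.4681, 0.3320, 0.1998]
t=6: π = [0.4660, 0.3340, 0.2000]
t=7: π = [0.4670, 0.3330, 0.2000]
t=8: π = [0.4665, 0.3335, 0.2000]
t=9: π = [0.4667, 0.3333, 0.2000]

π = [0.4667, 0.3333, 0.2000]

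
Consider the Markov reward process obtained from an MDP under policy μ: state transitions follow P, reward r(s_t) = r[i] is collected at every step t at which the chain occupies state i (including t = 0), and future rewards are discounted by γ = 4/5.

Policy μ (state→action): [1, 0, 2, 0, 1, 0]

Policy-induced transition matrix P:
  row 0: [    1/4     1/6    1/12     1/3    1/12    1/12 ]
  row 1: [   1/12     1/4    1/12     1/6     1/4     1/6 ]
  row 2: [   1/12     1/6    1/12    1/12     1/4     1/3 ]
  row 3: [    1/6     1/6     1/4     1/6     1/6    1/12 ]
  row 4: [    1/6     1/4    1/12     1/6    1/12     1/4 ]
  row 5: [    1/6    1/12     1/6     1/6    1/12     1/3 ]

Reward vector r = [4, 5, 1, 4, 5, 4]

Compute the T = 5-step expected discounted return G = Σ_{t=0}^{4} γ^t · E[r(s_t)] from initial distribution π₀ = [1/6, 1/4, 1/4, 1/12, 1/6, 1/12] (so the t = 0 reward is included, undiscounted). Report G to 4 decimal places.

t=0: π = [0.1667, 0.2500, 0.2500, 0.0833, 0.1667, 0.0833], E[r] = 3.6667, γ^t·E[r] = 3.666667, running G = 3.666667
t=1: π = [0.1389, 0.1944, 0.1042, 0.1736, 0.1736, 0.2153], E[r] = 4.0556, γ^t·E[r] = 3.244444, running G = 6.911111
t=2: π = [0.1534, 0.1794, 0.1302, 0.1811, 0.1476, 0.2083], E[r] = 3.9363, γ^t·E[r] = 2.519259, running G = 9.430370
t=3: π = [0.1536, 0.1766, 0.1309, 0.1814, 0.1500, 0.2075], E[r] = 3.9339, γ^t·E[r] = 2.014173, running G = 11.444543
t=4: π = [0.1539, 0.1766, 0.1309, 0.1814, 0.1497, 0.2077], E[r] = 3.9337, γ^t·E[r] = 1.611248, running G = 13.055791

G = 13.0558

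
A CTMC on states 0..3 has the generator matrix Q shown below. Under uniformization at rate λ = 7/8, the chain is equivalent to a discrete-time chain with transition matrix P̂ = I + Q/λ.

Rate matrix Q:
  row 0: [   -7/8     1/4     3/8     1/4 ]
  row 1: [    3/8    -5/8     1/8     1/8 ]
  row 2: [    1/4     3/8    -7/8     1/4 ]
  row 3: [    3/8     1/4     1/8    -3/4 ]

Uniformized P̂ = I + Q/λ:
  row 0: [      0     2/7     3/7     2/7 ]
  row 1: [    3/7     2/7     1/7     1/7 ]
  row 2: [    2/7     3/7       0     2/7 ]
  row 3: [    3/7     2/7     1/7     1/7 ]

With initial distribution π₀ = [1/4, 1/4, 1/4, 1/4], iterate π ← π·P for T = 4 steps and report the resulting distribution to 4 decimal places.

t=0: π = [0.2500, 0.2500, 0.2500, 0.2500]
t=1: π = [0.2857, 0.3214, 0.1786, 0.2143]
t=2: π = [0.2806, 0.3112, 0.1990, 0.2092]
t=3: π = [0.2799, 0.3141, 0.1946, 0.2114]
t=4: π = [0.2808, 0.3135, 0.1950, 0.2106]

π = [0.2808, 0.3135, 0.1950, 0.2106]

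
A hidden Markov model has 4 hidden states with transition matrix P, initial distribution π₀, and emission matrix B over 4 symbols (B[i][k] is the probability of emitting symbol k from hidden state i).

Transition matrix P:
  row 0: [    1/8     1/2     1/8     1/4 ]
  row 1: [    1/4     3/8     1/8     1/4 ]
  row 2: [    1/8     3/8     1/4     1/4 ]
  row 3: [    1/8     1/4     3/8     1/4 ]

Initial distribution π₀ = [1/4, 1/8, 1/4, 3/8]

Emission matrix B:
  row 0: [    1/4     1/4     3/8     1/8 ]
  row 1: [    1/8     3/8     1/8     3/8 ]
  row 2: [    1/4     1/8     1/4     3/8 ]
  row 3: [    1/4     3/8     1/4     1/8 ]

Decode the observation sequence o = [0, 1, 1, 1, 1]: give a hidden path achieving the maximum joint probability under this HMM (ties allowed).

path = [0, 1, 1, 1, 1]

t=0: δ = [6.250e-02, 1.562e-02, 6.250e-02, 9.375e-02]  (obs o_0=0)
t=1: δ = [2.930e-03, 1.172e-02, 4.395e-03, 8.789e-03]  ψ = [3, 0, 3, 3]  (obs o_1=1)
t=2: δ = [7.324e-04, 1.648e-03, 4.120e-04, 1.099e-03]  ψ = [1, 1, 3, 1]  (obs o_2=1)
t=3: δ = [1.030e-04, 2.317e-04, 5.150e-05, 1.545e-04]  ψ = [1, 1, 3, 1]  (obs o_3=1)
t=4: δ = [1.448e-05, 3.259e-05, 7.242e-06, 2.173e-05]  ψ = [1, 1, 3, 1]  (obs o_4=1)
backtrack: best end state = 1; path = [0, 1, 1, 1, 1]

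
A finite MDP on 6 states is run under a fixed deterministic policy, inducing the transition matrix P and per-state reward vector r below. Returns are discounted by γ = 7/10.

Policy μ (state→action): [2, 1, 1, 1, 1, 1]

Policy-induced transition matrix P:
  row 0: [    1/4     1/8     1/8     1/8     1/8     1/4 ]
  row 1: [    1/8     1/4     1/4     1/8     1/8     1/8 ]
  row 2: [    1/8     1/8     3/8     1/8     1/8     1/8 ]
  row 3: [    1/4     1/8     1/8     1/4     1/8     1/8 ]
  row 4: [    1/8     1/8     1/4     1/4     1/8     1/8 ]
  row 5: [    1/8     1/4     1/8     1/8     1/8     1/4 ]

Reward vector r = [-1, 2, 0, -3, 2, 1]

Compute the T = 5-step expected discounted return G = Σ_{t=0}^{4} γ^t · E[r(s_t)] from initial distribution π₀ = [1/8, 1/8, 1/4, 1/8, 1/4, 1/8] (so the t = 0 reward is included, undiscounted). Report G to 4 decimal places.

t=0: π = [0.1250, 0.1250, 0.2500, 0.1250, 0.2500, 0.1250], E[r] = 0.3750, γ^t·E[r] = 0.375000, running G = 0.375000
t=1: π = [0.1563, 0.1563, 0.2344, 0.1719, 0.1250, 0.1563], E[r] = 0.0469, γ^t·E[r] = 0.032813, running G = 0.407813
t=2: π = [0.1660, 0.1641, 0.2188, 0.1621, 0.1250, 0.1641], E[r] = 0.0898, γ^t·E[r] = 0.044023, running G = 0.451836
t=3: π = [0.1660, 0.1660, 0.2158, 0.1609, 0.1250, 0.1663], E[r] = 0.0996, γ^t·E[r] = 0.034166, running G = 0.486002
t=4: π = [0.1659, 0.1665, 0.2153, 0.1607, 0.1250, 0.1665], E[r] = 0.1015, γ^t·E[r] = 0.024378, running G = 0.510380

G = 0.5104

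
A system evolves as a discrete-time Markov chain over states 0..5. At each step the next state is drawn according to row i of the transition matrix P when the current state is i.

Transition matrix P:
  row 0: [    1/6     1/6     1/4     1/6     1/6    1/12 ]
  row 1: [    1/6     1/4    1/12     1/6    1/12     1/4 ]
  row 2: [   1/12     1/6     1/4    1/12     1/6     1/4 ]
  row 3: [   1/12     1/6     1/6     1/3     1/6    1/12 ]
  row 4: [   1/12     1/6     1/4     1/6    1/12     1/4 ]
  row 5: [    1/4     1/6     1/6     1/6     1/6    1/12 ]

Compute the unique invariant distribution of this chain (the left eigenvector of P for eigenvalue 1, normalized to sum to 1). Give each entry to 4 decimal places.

π = [0.1381, 0.1818, 0.1906, 0.1809, 0.1399, 0.1687]

Balance equations π_j = Σ_i π_i·P[i][j]:
  π_0 = 1/6·π_0 + 1/6·π_1 + 1/12·π_2 + 1/12·π_3 + 1/12·π_4 + 1/4·π_5
  π_1 = 1/6·π_0 + 1/4·π_1 + 1/6·π_2 + 1/6·π_3 + 1/6·π_4 + 1/6·π_5
  π_2 = 1/4·π_0 + 1/12·π_1 + 1/4·π_2 + 1/6·π_3 + 1/4·π_4 + 1/6·π_5
  π_3 = 1/6·π_0 + 1/6·π_1 + 1/12·π_2 + 1/3·π_3 + 1/6·π_4 + 1/6·π_5
  π_4 = 1/6·π_0 + 1/12·π_1 + 1/6·π_2 + 1/6·π_3 + 1/12·π_4 + 1/6·π_5
  normalize: π_0 + π_1 + π_2 + π_3 + π_4 + π_5 = 1
Solving the linear system gives exactly π = [79/572, 2/11, 109/572, 207/1144, 20/143, 193/1144].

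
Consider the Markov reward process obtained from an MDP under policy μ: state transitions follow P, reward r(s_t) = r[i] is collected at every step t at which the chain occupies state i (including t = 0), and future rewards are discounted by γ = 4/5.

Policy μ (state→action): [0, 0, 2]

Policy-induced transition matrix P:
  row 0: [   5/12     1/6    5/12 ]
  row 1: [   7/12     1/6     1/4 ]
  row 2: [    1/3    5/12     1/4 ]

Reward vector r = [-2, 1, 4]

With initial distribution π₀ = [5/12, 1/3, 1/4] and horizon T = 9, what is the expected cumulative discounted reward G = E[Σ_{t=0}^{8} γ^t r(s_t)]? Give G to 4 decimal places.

t=0: π = [0.4167, 0.3333, 0.2500], E[r] = 0.5000, γ^t·E[r] = 0.500000, running G = 0.500000
t=1: π = [0.4514, 0.2292, 0.3194], E[r] = 0.6042, γ^t·E[r] = 0.483333, running G = 0.983333
t=2: π = [0.4282, 0.2465, 0.3252], E[r] = 0.6910, γ^t·E[r] = 0.442222, running G = 1.425556
t=3: π = [0.4307, 0.2480, 0.3214], E[r] = 0.6722, γ^t·E[r] = 0.344148, running G = 1.769704
t=4: π = [0.4312, 0.2470, 0.3218], E[r] = 0.6717, γ^t·E[r] = 0.275121, running G = 2.044825
t=5: π = [0.4310, 0.2471, 0.3219], E[r] = 0.6725, γ^t·E[r] = 0.220380, running G = 2.265205
t=6: π = [0.4310, 0.2471, 0.3218], E[r] = 0.6724, γ^t·E[r] = 0.176271, running G = 2.441476
t=7: π = [0.4310, 0.2471, 0.3218], E[r] = 0.6724, γ^t·E[r] = 0.141014, running G = 2.582490
t=8: π = [0.4310, 0.2471, 0.3218], E[r] = 0.6724, γ^t·E[r] = 0.112812, running G = 2.695302

G = 2.6953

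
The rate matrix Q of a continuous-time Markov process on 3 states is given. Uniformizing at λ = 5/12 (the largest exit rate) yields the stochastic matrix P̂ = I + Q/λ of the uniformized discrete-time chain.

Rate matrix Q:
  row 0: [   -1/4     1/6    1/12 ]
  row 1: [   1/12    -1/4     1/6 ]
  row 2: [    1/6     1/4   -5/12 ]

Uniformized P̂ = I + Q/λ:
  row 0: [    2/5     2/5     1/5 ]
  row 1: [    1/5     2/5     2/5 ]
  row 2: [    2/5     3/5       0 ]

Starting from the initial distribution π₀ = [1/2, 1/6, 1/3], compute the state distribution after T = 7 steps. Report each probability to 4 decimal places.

t=0: π = [0.5000, 0.1667, 0.3333]
t=1: π = [0.3667, 0.4667, 0.1667]
t=2: π = [0.3067, 0.4333, 0.2600]
t=3: π = [0.3133, 0.4520, 0.2347]
t=4: π = [0.3096, 0.4469, 0.2435]
t=5: π = [0.3106, 0.4487, 0.2407]
t=6: π = [0.3103, 0.4481, 0.2416]
t=7: π = [0.3104, 0.4483, 0.2413]

π = [0.3104, 0.4483, 0.2413]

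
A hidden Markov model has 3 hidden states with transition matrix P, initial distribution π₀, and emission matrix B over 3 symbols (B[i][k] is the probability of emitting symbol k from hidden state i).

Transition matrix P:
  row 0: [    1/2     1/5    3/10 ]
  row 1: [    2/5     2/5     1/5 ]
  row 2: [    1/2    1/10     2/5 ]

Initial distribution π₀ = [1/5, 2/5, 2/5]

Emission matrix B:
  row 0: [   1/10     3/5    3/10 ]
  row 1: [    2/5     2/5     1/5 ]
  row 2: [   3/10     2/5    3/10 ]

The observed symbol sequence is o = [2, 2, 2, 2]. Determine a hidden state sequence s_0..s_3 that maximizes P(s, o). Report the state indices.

path = [2, 0, 0, 0]

t=0: δ = [6.000e-02, 8.000e-02, 1.200e-01]  (obs o_0=2)
t=1: δ = [1.800e-02, 6.400e-03, 1.440e-02]  ψ = [2, 1, 2]  (obs o_1=2)
t=2: δ = [2.700e-03, 7.200e-04, 1.728e-03]  ψ = [0, 0, 2]  (obs o_2=2)
t=3: δ = [4.050e-04, 1.080e-04, 2.430e-04]  ψ = [0, 0, 0]  (obs o_3=2)
backtrack: best end state = 0; path = [2, 0, 0, 0]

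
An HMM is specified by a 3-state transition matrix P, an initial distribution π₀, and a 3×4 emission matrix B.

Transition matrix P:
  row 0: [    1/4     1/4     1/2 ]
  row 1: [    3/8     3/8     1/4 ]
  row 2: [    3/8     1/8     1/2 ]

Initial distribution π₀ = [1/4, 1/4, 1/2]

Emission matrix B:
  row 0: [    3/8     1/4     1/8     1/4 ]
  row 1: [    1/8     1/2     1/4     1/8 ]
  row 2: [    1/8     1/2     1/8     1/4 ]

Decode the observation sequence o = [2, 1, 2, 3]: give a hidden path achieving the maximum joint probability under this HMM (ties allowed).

t=0: δ = [3.125e-02, 6.250e-02, 6.250e-02]  (obs o_0=2)
t=1: δ = [5.859e-03, 1.172e-02, 1.562e-02]  ψ = [1, 1, 2]  (obs o_1=1)
t=2: δ = [7.324e-04, 1.099e-03, 9.766e-04]  ψ = [2, 1, 2]  (obs o_2=2)
t=3: δ = [1.030e-04, 5.150e-05, 1.221e-04]  ψ = [1, 1, 2]  (obs o_3=3)
backtrack: best end state = 2; path = [2, 2, 2, 2]

path = [2, 2, 2, 2]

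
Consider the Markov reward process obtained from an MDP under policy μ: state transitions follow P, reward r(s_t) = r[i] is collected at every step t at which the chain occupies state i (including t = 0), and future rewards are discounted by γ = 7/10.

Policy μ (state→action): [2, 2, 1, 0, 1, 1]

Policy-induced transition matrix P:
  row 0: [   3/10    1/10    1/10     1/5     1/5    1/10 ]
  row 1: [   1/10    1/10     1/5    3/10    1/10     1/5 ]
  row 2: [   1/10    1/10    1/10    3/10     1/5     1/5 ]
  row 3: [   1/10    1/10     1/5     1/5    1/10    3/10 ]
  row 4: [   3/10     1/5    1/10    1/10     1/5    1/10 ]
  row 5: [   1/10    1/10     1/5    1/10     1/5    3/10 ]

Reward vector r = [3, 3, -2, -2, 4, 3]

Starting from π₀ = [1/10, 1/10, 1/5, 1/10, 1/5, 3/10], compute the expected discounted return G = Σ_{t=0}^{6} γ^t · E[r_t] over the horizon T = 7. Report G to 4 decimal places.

t=0: π = [0.1000, 0.1000, 0.2000, 0.1000, 0.2000, 0.3000], E[r] = 1.7000, γ^t·E[r] = 1.700000, running G = 1.700000
t=1: π = [0.1600, 0.1200, 0.1500, 0.1800, 0.1800, 0.2100], E[r] = 1.5300, γ^t·E[r] = 1.071000, running G = 2.771000
t=2: π = [0.1680, 0.1180, 0.1510, 0.1880, 0.1700, 0.2050], E[r] = 1.4750, γ^t·E[r] = 0.722750, running G = 3.493750
t=3: π = [0.1676, 0.1170, 0.1511, 0.1894, 0.1694, 0.2055], E[r] = 1.4669, γ^t·E[r] = 0.503147, running G = 3.996897
t=4: π = [0.1674, 0.1169, 0.1512, 0.1893, 0.1694, 0.2058], E[r] = 1.4668, γ^t·E[r] = 0.352181, running G = 4.349078
t=5: π = [0.1674, 0.1169, 0.1512, 0.1893, 0.1694, 0.2058], E[r] = 1.4669, γ^t·E[r] = 0.246535, running G = 4.595613
t=6: π = [0.1673, 0.1169, 0.1512, 0.1893, 0.1694, 0.2058], E[r] = 1.4669, γ^t·E[r] = 0.172577, running G = 4.768189

G = 4.7682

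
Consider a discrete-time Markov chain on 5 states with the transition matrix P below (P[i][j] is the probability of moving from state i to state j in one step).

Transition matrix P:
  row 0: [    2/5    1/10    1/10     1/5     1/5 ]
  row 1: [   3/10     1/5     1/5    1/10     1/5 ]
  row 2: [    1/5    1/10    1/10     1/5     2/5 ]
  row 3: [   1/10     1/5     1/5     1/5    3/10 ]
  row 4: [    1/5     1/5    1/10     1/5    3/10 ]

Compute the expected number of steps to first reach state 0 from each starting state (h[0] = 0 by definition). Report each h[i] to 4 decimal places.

h = [0.0000, 4.4439, 5.0420, 5.4918, 4.9876]

First-step conditioning: h[0] = 0; for i ≠ 0, h[i] = 1 + Σ_k P[i][k]·h[k].
  h[1] = 1 + 1/5·h[1] + 1/5·h[2] + 1/10·h[3] + 1/5·h[4]
  h[2] = 1 + 1/10·h[1] + 1/10·h[2] + 1/5·h[3] + 2/5·h[4]
  h[3] = 1 + 1/5·h[1] + 1/5·h[2] + 1/5·h[3] + 3/10·h[4]
  h[4] = 1 + 1/5·h[1] + 1/10·h[2] + 1/5·h[3] + 3/10·h[4]
Solving the 4×4 linear system over states ≠ 0 gives exactly h = [0, 8990/2023, 600/119, 11110/2023, 10090/2023] (h[0] = 0 is the target).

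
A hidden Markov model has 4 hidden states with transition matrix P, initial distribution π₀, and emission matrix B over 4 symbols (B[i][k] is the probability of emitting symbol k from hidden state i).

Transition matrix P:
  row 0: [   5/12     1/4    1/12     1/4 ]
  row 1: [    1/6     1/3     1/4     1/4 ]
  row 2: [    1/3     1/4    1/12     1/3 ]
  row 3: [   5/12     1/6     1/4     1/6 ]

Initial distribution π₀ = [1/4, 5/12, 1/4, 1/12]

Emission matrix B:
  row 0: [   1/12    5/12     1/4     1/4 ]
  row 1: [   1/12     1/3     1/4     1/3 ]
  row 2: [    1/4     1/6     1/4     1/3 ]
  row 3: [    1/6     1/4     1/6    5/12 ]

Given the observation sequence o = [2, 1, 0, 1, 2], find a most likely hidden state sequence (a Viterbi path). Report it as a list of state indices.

t=0: δ = [6.250e-02, 1.042e-01, 6.250e-02, 1.389e-02]  (obs o_0=2)
t=1: δ = [1.085e-02, 1.157e-02, 4.340e-03, 6.510e-03]  ψ = [0, 1, 1, 1]  (obs o_1=1)
t=2: δ = [3.768e-04, 3.215e-04, 7.234e-04, 4.823e-04]  ψ = [0, 1, 1, 1]  (obs o_2=0)
t=3: δ = [1.005e-04, 6.028e-05, 2.009e-05, 6.028e-05]  ψ = [2, 2, 3, 2]  (obs o_3=1)
t=4: δ = [1.047e-05, 6.279e-06, 3.768e-06, 4.186e-06]  ψ = [0, 0, 1, 0]  (obs o_4=2)
backtrack: best end state = 0; path = [1, 1, 2, 0, 0]

path = [1, 1, 2, 0, 0]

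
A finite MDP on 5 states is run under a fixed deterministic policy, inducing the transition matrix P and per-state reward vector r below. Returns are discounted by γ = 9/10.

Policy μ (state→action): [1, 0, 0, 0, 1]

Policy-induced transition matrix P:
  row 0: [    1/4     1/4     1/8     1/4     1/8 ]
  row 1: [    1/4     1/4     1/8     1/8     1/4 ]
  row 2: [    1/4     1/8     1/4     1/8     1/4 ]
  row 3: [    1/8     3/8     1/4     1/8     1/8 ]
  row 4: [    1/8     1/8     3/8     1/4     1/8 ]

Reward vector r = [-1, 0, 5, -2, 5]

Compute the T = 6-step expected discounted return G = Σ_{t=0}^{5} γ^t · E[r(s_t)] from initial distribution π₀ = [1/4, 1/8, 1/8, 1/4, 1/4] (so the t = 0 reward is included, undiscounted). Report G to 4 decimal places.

G = 6.4091

t=0: π = [0.2500, 0.1250, 0.1250, 0.2500, 0.2500], E[r] = 1.1250, γ^t·E[r] = 1.125000, running G = 1.125000
t=1: π = [0.1875, 0.2344, 0.2344, 0.1875, 0.1563], E[r] = 1.3906, γ^t·E[r] = 1.251563, running G = 2.376563
t=2: π = [0.2070, 0.2246, 0.2168, 0.1680, 0.1836], E[r] = 1.4590, γ^t·E[r] = 1.181777, running G = 3.558340
t=3: π = [0.2061, 0.2209, 0.2190, 0.1738, 0.1802], E[r] = 1.4421, γ^t·E[r] = 1.051319, running G = 4.609659
t=4: π = [0.2057, 0.2218, 0.2191, 0.1733, 0.1800], E[r] = 1.4434, γ^t·E[r] = 0.947008, running G = 5.556667
t=5: π = [0.2058, 0.2218, 0.2191, 0.1732, 0.1801], E[r] = 1.4436, γ^t·E[r] = 0.852427, running G = 6.409094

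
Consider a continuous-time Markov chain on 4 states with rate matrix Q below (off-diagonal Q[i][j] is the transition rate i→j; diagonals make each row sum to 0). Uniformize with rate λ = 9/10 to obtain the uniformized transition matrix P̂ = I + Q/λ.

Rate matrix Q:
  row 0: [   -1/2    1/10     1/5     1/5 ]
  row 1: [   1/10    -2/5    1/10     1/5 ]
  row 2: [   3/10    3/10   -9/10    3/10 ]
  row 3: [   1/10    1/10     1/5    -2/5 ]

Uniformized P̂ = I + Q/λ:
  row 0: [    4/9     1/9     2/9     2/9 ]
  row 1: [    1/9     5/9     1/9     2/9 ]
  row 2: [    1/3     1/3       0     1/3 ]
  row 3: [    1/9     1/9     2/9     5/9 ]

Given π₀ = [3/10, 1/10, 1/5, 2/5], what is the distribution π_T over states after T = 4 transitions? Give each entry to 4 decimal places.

π = [0.2216, 0.2589, 0.1587, 0.3608]

t=0: π = [0.3000, 0.1000, 0.2000, 0.4000]
t=1: π = [0.2556, 0.2000, 0.1667, 0.3778]
t=2: π = [0.2333, 0.2370, 0.1630, 0.3667]
t=3: π = [0.2251, 0.2527, 0.1597, 0.3626]
t=4: π = [0.2216, 0.2589, 0.1587, 0.3608]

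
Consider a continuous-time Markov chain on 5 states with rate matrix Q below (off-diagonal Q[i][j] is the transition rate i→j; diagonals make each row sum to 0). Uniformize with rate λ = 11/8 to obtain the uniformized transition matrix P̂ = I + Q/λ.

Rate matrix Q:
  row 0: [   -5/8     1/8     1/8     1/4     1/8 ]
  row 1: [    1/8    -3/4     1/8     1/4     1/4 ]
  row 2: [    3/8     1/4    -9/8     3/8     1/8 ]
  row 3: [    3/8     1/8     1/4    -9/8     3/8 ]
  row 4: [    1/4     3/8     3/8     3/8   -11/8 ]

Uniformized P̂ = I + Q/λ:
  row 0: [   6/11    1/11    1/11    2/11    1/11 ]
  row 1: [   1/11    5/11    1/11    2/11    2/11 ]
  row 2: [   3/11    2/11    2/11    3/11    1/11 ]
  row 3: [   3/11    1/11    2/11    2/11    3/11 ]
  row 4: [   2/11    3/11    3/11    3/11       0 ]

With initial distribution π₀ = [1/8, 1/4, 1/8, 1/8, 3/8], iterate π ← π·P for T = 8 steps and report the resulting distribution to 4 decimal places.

t=0: π = [0.1250, 0.2500, 0.1250, 0.1250, 0.3750]
t=1: π = [0.2273, 0.2614, 0.1818, 0.2273, 0.1023]
t=2: π = [0.2779, 0.2211, 0.1467, 0.2076, 0.1467]
t=3: π = [0.2950, 0.2113, 0.1498, 0.2085, 0.1354]
t=4: π = [0.3024, 0.2060, 0.1481, 0.2077, 0.1357]
t=5: π = [0.3054, 0.2040, 0.1479, 0.2076, 0.1351]
t=6: π = [0.3067, 0.2031, 0.1478, 0.2075, 0.1349]
t=7: π = [0.3072, 0.2027, 0.1477, 0.2075, 0.1348]
t=8: π = [0.3074, 0.2026, 0.1477, 0.2075, 0.1348]

π = [0.3074, 0.2026, 0.1477, 0.2075, 0.1348]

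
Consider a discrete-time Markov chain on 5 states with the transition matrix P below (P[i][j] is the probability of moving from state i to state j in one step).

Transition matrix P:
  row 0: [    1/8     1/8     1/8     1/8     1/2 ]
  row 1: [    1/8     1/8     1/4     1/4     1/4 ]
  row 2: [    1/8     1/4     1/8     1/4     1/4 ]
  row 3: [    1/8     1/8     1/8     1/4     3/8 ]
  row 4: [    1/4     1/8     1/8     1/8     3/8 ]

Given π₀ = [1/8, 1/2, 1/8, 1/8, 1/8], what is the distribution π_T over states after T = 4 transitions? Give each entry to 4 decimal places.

π = [0.1699, 0.1429, 0.1429, 0.1840, 0.3603]

t=0: π = [0.1250, 0.5000, 0.1250, 0.1250, 0.1250]
t=1: π = [0.1406, 0.1406, 0.1875, 0.2188, 0.3125]
t=2: π = [0.1641, 0.1484, 0.1426, 0.1934, 0.3516]
t=3: π = [0.1689, 0.1428, 0.1436, 0.1855, 0.3591]
t=4: π = [0.1699, 0.1429, 0.1429, 0.1840, 0.3603]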